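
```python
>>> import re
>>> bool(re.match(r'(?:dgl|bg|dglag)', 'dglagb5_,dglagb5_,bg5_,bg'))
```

`re.match` won't scan ahead — the pattern has to work from the very first character.
The match spans [0:3] → 'dgl'.

True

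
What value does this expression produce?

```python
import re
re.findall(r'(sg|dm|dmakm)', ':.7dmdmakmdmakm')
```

['dm', 'dm', 'dm']

Alternation tries branches left to right and keeps the first one that lets the overall match succeed at that position.
Walking the string: at [3:5] match 'dm', group 1 = 'dm'; at [5:7] match 'dm', group 1 = 'dm'; at [10:12] match 'dm', group 1 = 'dm'.
Because there's exactly one group, `findall` drops the full match and keeps group 1 from each hit.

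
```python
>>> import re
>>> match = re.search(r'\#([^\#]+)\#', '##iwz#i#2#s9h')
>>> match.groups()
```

The match spans [1:6] → '#iwz#'.
Captured: group 1 = 'iwz'.

('iwz',)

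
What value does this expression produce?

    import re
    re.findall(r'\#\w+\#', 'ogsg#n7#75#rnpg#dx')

Scanning left to right: at [4:8] → '#n7#'; at [10:16] → '#rnpg#'.
`findall` yields the raw match text (2 of them) because the pattern has no groups.

['#n7#', '#rnpg#']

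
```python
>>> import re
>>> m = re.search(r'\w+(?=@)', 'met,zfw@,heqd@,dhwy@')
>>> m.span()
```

The lookaround is zero-width — it requires the adjacent text to match without consuming it, so the asserted text isn't part of the match.
`search` walks the string left to right and returns the first match it finds.
The match spans [4:7] → 'zfw'.

(4, 7)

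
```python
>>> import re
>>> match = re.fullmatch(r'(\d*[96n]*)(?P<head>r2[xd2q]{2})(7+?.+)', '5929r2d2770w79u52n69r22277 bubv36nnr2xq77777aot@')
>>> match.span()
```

Pattern: zero or more of a digit, then zero or more of one of [96n] (captured); then the literal 'r2', then exactly 2 of one of [xd2q] (captured as 'head'); then one or more of a literal '7' (lazy), then one or more of any character (captured).
`fullmatch` succeeds only if the pattern covers the string from start to end.
The match spans [0:48] → '5929r2d2770w79u52n69r22277 bubv36nnr2xq77777aot@'.
Captured: group 1 = '5929', group 2 = 'r2d2', group 3 = '770w79u52n69r22277 bubv36nnr2xq77777aot@'.

(0, 48)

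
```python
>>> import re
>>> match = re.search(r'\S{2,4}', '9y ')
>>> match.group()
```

This matches 2 to 4 of a non-whitespace character.
Unlike `match`, `search` isn't anchored — it looks for the pattern anywhere in the string.
The match spans [0:2] → '9y'.

'9y'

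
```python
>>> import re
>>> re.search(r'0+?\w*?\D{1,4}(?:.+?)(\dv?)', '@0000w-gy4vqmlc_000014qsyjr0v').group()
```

'0000w-gy4vqmlc_0'

Pattern: one or more of a literal '0' (lazy), then zero or more of a word character (lazy), then 1 to 4 of a non-digit; then one or more of any character (lazy) (non-capturing group); then a digit, then optionally the literal 'v' (captured).
Lazy quantifiers expand one character at a time until the remainder of the pattern can match.
`re.search` scans for the first position where the pattern succeeds.
The match spans [1:17] → '0000w-gy4vqmlc_0'.
Captured: group 1 = '0'.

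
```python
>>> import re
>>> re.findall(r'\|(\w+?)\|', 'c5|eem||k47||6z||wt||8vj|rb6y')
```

['eem', 'k47', '6z', 'wt', '8vj']

`findall` collects group 1 from each match (5 total).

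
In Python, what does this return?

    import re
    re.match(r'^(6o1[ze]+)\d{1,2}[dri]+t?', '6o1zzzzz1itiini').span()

With `match`, the pattern is implicitly anchored at the beginning.
The match spans [0:11] → '6o1zzzzz1it'.

(0, 11)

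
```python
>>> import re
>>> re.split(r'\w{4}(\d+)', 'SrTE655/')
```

This matches exactly 4 of a word character; then one or more of a digit (captured).
Matches to split on: at [0:7] → 'SrTE655'.
Because the pattern has a capturing group, `split` also inserts each captured text between the pieces.

['', '655', '/']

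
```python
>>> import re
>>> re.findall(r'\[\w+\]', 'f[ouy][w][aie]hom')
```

Scanning left to right: at [1:6] → '[ouy]'; at [6:9] → '[w]'; at [9:14] → '[aie]'.
Since nothing is captured, `findall` lists the 3 matched substrings directly.

['[ouy]', '[w]', '[aie]']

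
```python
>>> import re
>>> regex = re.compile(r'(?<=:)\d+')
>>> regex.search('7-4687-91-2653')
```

None

The `(?=…)`/`(?<=…)` assertion just peeks at neighbouring text; it doesn't advance the match position.
Here no position works, so the call returns None.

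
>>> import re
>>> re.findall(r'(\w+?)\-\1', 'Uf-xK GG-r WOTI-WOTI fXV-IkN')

['WOTI']

After group 1 captures some text, `\1` only succeeds where that same text appears again.
Because there's exactly one group, `findall` drops the full match and keeps group 1 from the one hit.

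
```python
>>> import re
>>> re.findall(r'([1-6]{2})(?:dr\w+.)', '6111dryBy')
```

['11']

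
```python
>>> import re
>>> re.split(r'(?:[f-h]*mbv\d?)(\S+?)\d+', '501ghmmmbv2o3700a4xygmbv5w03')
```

['501ghmm', 'o', 'a4xy', 'w', '']

This matches zero or more of a character in [f-h], then the literal 'mbv', then optionally a digit (non-capturing group); then one or more of a non-whitespace character (lazy) (captured); then one or more of a digit.
With the lazy modifier that quantifier settles for the fewest repetitions that let the rest of the pattern succeed (the atoms after it are unaffected and can still be greedy).
Matches to split on: at [7:16] → 'mbv2o3700'; at [20:28] → 'gmbv5w03'.
`re.split` interleaves the captured-group text with the surrounding fragments.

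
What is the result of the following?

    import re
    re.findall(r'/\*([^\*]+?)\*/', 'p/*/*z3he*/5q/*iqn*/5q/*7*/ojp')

Scanning left to right: at [3:11] match '/*z3he*/', group 1 = 'z3he'; at [13:20] match '/*iqn*/', group 1 = 'iqn'; at [22:27] match '/*7*/', group 1 = '7'.
`findall` collects group 1 from each match (3 total).

['z3he', 'iqn', '7']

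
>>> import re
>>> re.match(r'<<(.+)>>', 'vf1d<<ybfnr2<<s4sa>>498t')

`re.match` only tries the pattern at the start of the string.
Here the pattern fails at index 0, so the call returns None.

None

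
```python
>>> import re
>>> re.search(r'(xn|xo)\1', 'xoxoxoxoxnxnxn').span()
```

(0, 4)

A backreference is literal: `\1` must see the identical characters the first group matched.
The match spans [0:4] → 'xoxo'.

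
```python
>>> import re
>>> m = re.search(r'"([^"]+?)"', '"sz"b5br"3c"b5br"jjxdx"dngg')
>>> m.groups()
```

The match spans [0:4] → '"sz"'.
Captured: group 1 = 'sz'.

('sz',)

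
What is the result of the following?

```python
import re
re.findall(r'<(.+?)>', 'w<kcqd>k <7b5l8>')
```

The `?` after the quantifier makes it lazy — it takes as little as possible before letting the rest of the pattern try.
With a single group, `findall` returns only what that group captured — 2 items.

['kcqd', '7b5l8']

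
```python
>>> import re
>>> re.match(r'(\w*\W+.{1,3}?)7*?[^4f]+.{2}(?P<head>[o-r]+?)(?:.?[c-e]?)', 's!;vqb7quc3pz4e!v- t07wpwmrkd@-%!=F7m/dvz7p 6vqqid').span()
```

Pattern: zero or more of a word character, then one or more of a non-word character, then 1 to 3 of any character (lazy) (captured); then zero or more of the literal '7' (lazy), then one or more of any character except [4f], then exactly 2 of any character; then one or more of a character in [o-r] (lazy) (captured as 'head'); then optionally any character, then optionally a character in [c-e] (non-capturing group).
`re.match` only tries the pattern at the start of the string.
The match spans [0:13] → 's!;vqb7quc3pz'.
Captured: group 1 = 's!;v', group 2 = 'p'.

(0, 13)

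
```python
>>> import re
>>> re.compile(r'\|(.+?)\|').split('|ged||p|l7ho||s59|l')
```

A `+?`/`*?`/`{m,n}?` starts at its minimum and grows only as far as needed for what follows to match.
The group in the pattern means `split` returns the separators' captures alongside the pieces.

['', 'ged', '', 'p', 'l7ho', '|s59', 'l']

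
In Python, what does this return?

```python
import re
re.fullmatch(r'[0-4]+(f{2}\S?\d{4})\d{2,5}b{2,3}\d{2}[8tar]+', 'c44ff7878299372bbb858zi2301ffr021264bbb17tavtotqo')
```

None

Pattern: one or more of a character in [0-4]; then exactly 2 of a literal 'f', then optionally a non-whitespace character, then exactly 4 of a digit (captured); then 2 to 5 of a digit, then 2 to 3 of a literal 'b'; then exactly 2 of a digit, then one or more of one of [8tar].
`re.fullmatch` requires the pattern to consume the entire string.
Here the pattern can't cover the whole string, so the call returns None.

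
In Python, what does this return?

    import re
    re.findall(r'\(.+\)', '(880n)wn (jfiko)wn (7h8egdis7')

With no groups in the pattern, `findall` gives back each whole match — 1 here.

['(880n)wn (jfiko)']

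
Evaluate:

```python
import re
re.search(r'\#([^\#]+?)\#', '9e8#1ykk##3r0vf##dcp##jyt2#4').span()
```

(3, 9)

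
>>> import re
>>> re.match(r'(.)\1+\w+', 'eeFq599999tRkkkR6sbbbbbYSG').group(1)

'e'

`\1` has to match the exact text group 1 already captured.
`re.match` only tries the pattern at the start of the string.
The match spans [0:26] → 'eeFq599999tRkkkR6sbbbbbYSG'.
Captured: group 1 = 'e'.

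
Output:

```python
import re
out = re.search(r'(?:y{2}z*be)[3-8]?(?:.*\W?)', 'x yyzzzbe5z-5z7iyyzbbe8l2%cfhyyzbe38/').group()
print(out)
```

yyzzzbe5z-5z7iyyzbbe8l2%cfhyyzbe38/

This matches exactly 2 of the literal 'y', then zero or more of a literal 'z', then the literal 'be' (non-capturing group); then optionally a character in [3-8]; then zero or more of any character, then optionally a non-word character (non-capturing group).
The match spans [2:37] → 'yyzzzbe5z-5z7iyyzbbe8l2%cfhyyzbe38/'.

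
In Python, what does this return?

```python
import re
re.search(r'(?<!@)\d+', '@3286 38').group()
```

Because the assertion is negative and zero-width, positions next to the forbidden text are skipped.
The match spans [2:5] → '286'.

'286'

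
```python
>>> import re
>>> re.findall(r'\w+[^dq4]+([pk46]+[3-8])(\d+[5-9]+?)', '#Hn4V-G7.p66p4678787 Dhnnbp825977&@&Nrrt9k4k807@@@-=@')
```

[('467', '8787'), ('4k8', '07')]

The pattern matches one or more of a word character; then one or more of any character except [dq4]; then one or more of one of [pk46], then a character in [3-8] (captured); then one or more of a digit, then one or more of a character in [5-9] (lazy) (captured).
With 2 capturing groups, `findall` returns a 2-tuple per match.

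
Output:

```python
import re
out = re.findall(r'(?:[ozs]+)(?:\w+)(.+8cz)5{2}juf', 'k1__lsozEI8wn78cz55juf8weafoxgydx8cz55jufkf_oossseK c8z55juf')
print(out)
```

This matches one or more of one of [ozs] (non-capturing group); then one or more of a word character (non-capturing group); then one or more of any character, then the literal '8cz' (captured); then exactly 2 of the literal '5', then the literal 'juf'.
Walking the string: at [5:41] match 'sozEI8wn78cz55juf8weafoxgydx8cz55juf', group 1 = 'x8cz'.
`findall` collects group 1 from the one match (1 total).

['x8cz']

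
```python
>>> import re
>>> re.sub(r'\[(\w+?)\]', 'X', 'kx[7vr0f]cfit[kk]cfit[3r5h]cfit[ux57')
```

Every occurrence is swapped for 'X'.

'kxXcfitXcfitXcfit[ux57'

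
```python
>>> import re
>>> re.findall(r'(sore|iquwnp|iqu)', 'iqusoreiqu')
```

With a single group, `findall` returns only what that group captured — 3 items.

['iqu', 'sore', 'iqu']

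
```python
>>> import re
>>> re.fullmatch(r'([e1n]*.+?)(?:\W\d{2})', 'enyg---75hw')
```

None

`re.fullmatch` requires the pattern to consume the entire string.
Here the string isn't matched end-to-end, so the call returns None.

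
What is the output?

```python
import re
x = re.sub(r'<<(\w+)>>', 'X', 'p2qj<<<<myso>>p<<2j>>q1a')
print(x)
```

p2qj<<XpXq1a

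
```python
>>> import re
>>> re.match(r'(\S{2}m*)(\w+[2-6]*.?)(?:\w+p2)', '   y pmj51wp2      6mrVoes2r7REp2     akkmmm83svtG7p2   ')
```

With `match`, the pattern is implicitly anchored at the beginning.
Here position 0 doesn't satisfy it, so the call returns None.

None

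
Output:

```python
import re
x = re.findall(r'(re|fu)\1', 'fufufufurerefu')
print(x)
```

`\1` is not a pattern — it's the concrete string captured by group 1, re-applied verbatim.
Matches: at [0:4] match 'fufu', group 1 = 'fu'; at [4:8] match 'fufu', group 1 = 'fu'; at [8:12] match 'rere', group 1 = 're'.
`findall` collects group 1 from each match (3 total).

['fu', 'fu', 're']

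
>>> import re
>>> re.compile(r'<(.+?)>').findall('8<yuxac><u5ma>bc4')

Because the quantifier is non-greedy, it stops expanding at the earliest point where the rest of the pattern can succeed.
`findall` collects group 1 from each match (2 total).

['yuxac', 'u5ma']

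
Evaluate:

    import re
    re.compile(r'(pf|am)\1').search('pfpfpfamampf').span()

The backreference `\1` re-matches whatever the first group consumed, character for character.
The match spans [0:4] → 'pfpf'.

(0, 4)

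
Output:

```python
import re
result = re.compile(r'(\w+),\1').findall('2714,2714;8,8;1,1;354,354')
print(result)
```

['2714', '8', '1', '354']

The backreference `\1` re-matches whatever the first group consumed, character for character.
Because there's exactly one group, `findall` drops the full match and keeps group 1 from each hit.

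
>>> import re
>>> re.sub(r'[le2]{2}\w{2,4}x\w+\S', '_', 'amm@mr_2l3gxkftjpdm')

'amm@mr__'

This matches exactly 2 of one of [le2], then 2 to 4 of a word character, then a literal 'x'; then one or more of a word character; then a non-whitespace character.
`sub` substitutes '_' at each match site.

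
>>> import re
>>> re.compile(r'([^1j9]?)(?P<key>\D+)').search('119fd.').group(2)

The match spans [3:6] → 'fd.'.
Captured: group 1 = 'f', group 2 = 'd.'.

'd.'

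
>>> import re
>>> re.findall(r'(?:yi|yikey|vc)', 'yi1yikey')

['yi', 'yi']

`|` is ordered: at each position the engine commits to the first alternative that works.
Scanning left to right: at [0:2] → 'yi'; at [3:5] → 'yi'.
`findall` yields the raw match text (2 of them) because the pattern has no groups.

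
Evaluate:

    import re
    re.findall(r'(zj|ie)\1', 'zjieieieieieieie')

A backreference is literal: `\1` must see the identical characters the first group matched.
Walking the string: at [2:6] match 'ieie', group 1 = 'ie'; at [6:10] match 'ieie', group 1 = 'ie'; at [10:14] match 'ieie', group 1 = 'ie'.
With a single group, `findall` returns only what that group captured — 3 items.

['ie', 'ie', 'ie']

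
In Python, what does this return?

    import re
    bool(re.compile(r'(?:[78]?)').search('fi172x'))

True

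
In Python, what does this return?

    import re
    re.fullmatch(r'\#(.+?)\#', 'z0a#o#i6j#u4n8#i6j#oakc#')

None

For `fullmatch`, every character of the input must be accounted for by the pattern.
Here the string isn't matched end-to-end, so the call returns None.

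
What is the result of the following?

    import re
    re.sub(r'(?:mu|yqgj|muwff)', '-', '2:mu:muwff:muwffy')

Alternation tries branches left to right and keeps the first one that lets the overall match succeed at that position.
`sub` substitutes '-' at each match site.

'2:-:-wff:-wffy'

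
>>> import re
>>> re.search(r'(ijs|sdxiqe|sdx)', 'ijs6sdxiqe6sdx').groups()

The match spans [0:3] → 'ijs'.
Captured: group 1 = 'ijs'.

('ijs',)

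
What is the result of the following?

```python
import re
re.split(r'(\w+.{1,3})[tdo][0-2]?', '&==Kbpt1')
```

With a capturing group present, the delimiter's captured portion is kept in the result list.

['&==', 'Kbp', '']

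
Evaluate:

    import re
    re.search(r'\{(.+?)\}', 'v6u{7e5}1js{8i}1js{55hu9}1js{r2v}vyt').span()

(3, 8)

A non-greedy quantifier consumes as few characters as it can — just enough that the remainder of the pattern still matches from where it stops; whatever follows it matches normally.
`re.search` tries every starting position until one works.
The match spans [3:8] → '{7e5}'.
Captured: group 1 = '7e5'.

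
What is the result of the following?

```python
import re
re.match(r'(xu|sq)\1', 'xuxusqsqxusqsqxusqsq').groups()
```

`\1` has to match the exact text group 1 already captured.
`re.match` won't scan ahead — the pattern has to work from the very first character.
The match spans [0:4] → 'xuxu'.
Captured: group 1 = 'xu'.

('xu',)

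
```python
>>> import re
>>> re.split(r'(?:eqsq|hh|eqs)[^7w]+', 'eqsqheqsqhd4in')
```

Matches to split on: at [0:14] → 'eqsqheqsqhd4in'.
Splitting on the pattern gives 2 pieces.

['', '']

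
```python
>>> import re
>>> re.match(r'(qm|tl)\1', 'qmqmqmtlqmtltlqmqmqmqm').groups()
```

('qm',)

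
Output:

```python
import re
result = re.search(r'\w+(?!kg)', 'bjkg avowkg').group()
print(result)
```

The negative lookaround is zero-width — it rules out positions where the adjacent text would match, without consuming anything.
The match spans [0:4] → 'bjkg'.

bjkg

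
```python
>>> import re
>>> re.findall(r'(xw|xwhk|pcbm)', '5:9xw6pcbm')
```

Walking the string: at [3:5] match 'xw', group 1 = 'xw'; at [6:10] match 'pcbm', group 1 = 'pcbm'.
`findall` collects group 1 from each match (2 total).

['xw', 'pcbm']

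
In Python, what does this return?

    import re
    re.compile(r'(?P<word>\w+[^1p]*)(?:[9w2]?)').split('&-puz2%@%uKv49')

Pattern: one or more of a word character, then zero or more of any character except [1p] (captured as 'word'); then optionally one of [9w2] (non-capturing group).
Because the pattern has a capturing group, `split` also inserts each captured text between the pieces.

['&-', 'puz2%@%uKv49', '']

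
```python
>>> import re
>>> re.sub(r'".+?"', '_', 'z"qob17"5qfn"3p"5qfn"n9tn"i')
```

'z_5qfn_5qfn_i'

With the lazy modifier that quantifier settles for the fewest repetitions that let the rest of the pattern succeed (the atoms after it are unaffected and can still be greedy).
Matches: at [1:8] → '"qob17"'; at [12:16] → '"3p"'; at [20:26] → '"n9tn"'.
Each match is replaced by '_'.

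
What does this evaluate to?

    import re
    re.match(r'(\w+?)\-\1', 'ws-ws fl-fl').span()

(0, 5)

`\1` is not a pattern — it's the concrete string captured by group 1, re-applied verbatim.
`re.match` only tries the pattern at the start of the string.
The match spans [0:5] → 'ws-ws'.
Captured: group 1 = 'ws'.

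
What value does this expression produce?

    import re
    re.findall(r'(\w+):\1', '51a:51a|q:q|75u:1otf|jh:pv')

['51a', 'q']

`\1` is not a pattern — it's the concrete string captured by group 1, re-applied verbatim.
Matches: at [0:7] match '51a:51a', group 1 = '51a'; at [8:11] match 'q:q', group 1 = 'q'.
One capturing group, so `findall` returns just the captured substring from each match — 2 in all.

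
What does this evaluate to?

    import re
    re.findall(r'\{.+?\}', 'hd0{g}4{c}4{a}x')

['{g}', '{c}', '{a}']

Lazy quantifiers expand one character at a time until the remainder of the pattern can match.
Matches: at [3:6] → '{g}'; at [7:10] → '{c}'; at [11:14] → '{a}'.
`findall` yields the raw match text (3 of them) because the pattern has no groups.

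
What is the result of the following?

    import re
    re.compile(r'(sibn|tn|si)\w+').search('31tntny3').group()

'tntny3'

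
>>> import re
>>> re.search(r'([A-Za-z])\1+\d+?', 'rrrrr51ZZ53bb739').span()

(0, 6)

After group 1 captures some text, `\1` only succeeds where that same text appears again.
`search` walks the string left to right and returns the first match it finds.
The match spans [0:6] → 'rrrrr5'.
Captured: group 1 = 'r'.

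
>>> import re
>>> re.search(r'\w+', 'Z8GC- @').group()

The pattern matches one or more of a word character.
The match spans [0:4] → 'Z8GC'.

'Z8GC'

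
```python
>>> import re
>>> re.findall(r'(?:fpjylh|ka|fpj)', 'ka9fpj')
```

['ka', 'fpj']

Walking the string: at [0:2] → 'ka'; at [3:6] → 'fpj'.
Since nothing is captured, `findall` lists the 2 matched substrings directly.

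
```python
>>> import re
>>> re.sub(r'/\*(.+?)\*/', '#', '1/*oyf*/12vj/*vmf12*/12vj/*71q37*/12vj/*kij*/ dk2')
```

'1#12vj#12vj#12vj# dk2'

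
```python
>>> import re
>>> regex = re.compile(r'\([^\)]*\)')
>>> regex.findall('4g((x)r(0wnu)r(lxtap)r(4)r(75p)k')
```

['((x)', '(0wnu)', '(lxtap)', '(4)', '(75p)']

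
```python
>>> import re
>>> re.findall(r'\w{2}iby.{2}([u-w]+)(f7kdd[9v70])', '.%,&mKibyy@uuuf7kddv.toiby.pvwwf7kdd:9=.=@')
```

[('uuu', 'f7kddv')]

2 groups means the one result is a tuple of 2 captured strings — 1 here.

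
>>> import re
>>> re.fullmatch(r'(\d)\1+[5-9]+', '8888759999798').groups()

The match spans [0:13] → '8888759999798'.
Captured: group 1 = '8'.

('8',)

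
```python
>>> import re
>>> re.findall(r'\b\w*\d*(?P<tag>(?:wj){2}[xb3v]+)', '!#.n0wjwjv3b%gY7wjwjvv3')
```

The pattern matches a word boundary (`\b`, zero-width); then zero or more of a word character, then zero or more of a digit; then the literal 'wj' repeated 2 times, then one or more of one of [xb3v] (captured as 'tag').
Walking the string: at [3:12] match 'n0wjwjv3b', group 1 = 'wjwjv3b'; at [13:23] match 'gY7wjwjvv3', group 1 = 'wjwjvv3'.
With a single group, `findall` returns only what that group captured — 2 items.

['wjwjv3b', 'wjwjvv3']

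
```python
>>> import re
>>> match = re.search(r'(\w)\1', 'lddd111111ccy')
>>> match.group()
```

After group 1 captures some text, `\1` only succeeds where that same text appears again.
Unlike `match`, `search` isn't anchored — it looks for the pattern anywhere in the string.
The match spans [1:3] → 'dd'.
Captured: group 1 = 'd'.

'dd'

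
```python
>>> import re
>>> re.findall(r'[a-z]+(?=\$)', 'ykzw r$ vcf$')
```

['r', 'vcf']

The positive lookaround only admits positions where the adjacent text matches; those characters stay outside the span.
Matches: at [5:6] → 'r'; at [8:11] → 'vcf'.
With no groups in the pattern, `findall` gives back each whole match — 2 here.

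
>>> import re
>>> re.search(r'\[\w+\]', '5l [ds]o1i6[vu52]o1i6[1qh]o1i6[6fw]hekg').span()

The match spans [3:7] → '[ds]'.

(3, 7)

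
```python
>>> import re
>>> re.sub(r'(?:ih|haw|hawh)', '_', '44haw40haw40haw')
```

'44_40_40_'

`sub` substitutes '_' at each match site.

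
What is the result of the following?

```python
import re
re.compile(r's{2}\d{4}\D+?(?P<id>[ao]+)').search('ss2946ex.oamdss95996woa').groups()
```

('oa',)

This matches exactly 2 of a literal 's', then exactly 4 of a digit; then one or more of a non-digit (lazy); then one or more of one of [ao] (captured as 'id').
`re.search` tries every starting position until one works.
The match spans [0:11] → 'ss2946ex.oa'.
Captured: group 1 = 'oa'.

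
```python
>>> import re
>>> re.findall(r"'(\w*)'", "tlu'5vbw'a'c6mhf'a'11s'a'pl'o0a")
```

['5vbw', 'c6mhf', '11s', 'pl']

With a single group, `findall` returns only what that group captured — 4 items.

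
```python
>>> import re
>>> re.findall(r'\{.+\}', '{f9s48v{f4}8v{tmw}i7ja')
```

Since nothing is captured, `findall` lists the 1 matched substring directly.

['{f9s48v{f4}8v{tmw}']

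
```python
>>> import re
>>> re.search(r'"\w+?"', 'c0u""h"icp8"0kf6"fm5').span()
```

(4, 7)

The match spans [4:7] → '"h"'.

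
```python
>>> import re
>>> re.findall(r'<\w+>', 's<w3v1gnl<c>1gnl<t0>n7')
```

['<c>', '<t0>']

With no groups in the pattern, `findall` gives back each whole match — 2 here.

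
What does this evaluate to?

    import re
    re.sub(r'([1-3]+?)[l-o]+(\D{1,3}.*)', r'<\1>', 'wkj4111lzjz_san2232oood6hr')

'wkj4<111>'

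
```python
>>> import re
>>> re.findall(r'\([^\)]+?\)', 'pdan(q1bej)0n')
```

['(q1bej)']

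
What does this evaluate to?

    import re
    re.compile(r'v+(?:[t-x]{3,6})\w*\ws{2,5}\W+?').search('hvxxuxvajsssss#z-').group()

Pattern: one or more of a literal 'v'; then 3 to 6 of a character in [t-x] (non-capturing group); then zero or more of a word character, then a word character; then 2 to 5 of a literal 's', then one or more of a non-word character (lazy).
The match spans [1:15] → 'vxxuxvajsssss#'.

'vxxuxvajsssss#'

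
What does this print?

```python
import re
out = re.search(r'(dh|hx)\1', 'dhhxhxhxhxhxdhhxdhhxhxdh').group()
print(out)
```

hxhx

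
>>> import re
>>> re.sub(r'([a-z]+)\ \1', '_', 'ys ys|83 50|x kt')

`\1` is not a pattern — it's the concrete string captured by group 1, re-applied verbatim.
`sub` substitutes '_' at each match site.

'_|83 50|x kt'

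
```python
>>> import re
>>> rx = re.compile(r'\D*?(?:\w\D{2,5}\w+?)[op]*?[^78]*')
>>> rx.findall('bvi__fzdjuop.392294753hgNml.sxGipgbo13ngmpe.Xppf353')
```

The pattern matches zero or more of a non-digit (lazy); then a word character, then 2 to 5 of a non-digit, then one or more of a word character (lazy) (non-capturing group); then zero or more of one of [op] (lazy), then zero or more of any character except [78].
Walking the string: at [0:19] → 'bvi__fzdjuop.392294'; at [21:51] → '3hgNml.sxGipgbo13ngmpe.Xppf353'.
No capturing groups, so `findall` returns the 2 full match strings.

['bvi__fzdjuop.392294', '3hgNml.sxGipgbo13ngmpe.Xppf353']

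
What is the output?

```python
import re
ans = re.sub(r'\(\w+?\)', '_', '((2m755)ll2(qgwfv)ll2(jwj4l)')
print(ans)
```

(_ll2_ll2_

Matches: at [1:8] → '(2m755)'; at [11:18] → '(qgwfv)'; at [21:28] → '(jwj4l)'.
`sub` substitutes '_' at each match site.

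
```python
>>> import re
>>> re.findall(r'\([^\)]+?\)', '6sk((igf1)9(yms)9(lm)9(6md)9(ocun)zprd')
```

['((igf1)', '(yms)', '(lm)', '(6md)', '(ocun)']

With no groups in the pattern, `findall` gives back each whole match — 5 here.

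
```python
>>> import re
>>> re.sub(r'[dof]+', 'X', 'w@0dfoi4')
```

Pattern: one or more of one of [dof].
Matches: at [3:6] → 'dfo'.
`sub` substitutes 'X' at each match site.

'w@0Xi4'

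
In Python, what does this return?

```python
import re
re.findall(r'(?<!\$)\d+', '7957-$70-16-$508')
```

['7957', '0', '16', '08']

Because the assertion is negative and zero-width, positions next to the forbidden text are skipped.
Matches: at [0:4] → '7957'; at [7:8] → '0'; at [9:11] → '16'; at [14:16] → '08'.
No capturing groups, so `findall` returns the 4 full match strings.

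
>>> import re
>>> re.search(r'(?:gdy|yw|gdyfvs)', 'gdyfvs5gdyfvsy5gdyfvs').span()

(0, 3)

Branches in `(...|...)` are attempted left-to-right; the first branch that allows the whole pattern to succeed is taken.
The match spans [0:3] → 'gdy'.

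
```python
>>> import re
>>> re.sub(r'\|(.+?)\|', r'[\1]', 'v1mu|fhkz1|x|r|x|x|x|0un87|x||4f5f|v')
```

'v1mu[fhkz1]x[r]x[x]x[0un87]x[|4f5f]v'

A non-greedy quantifier consumes as few characters as it can — just enough that the remainder of the pattern still matches from where it stops; whatever follows it matches normally.
`\1` in the replacement pulls in group 1's text for each match.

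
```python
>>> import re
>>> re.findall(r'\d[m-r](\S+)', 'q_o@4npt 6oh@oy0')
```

['pt', 'h@oy0']

This matches a digit, then a character in [m-r]; then one or more of a non-whitespace character (captured).
Walking the string: at [4:8] match '4npt', group 1 = 'pt'; at [9:16] match '6oh@oy0', group 1 = 'h@oy0'.
With a single group, `findall` returns only what that group captured — 2 items.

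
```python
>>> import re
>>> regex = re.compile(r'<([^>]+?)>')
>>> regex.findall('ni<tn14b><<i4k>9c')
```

Walking the string: at [2:9] match '<tn14b>', group 1 = 'tn14b'; at [9:15] match '<<i4k>', group 1 = '<i4k'.
`findall` collects group 1 from each match (2 total).

['tn14b', '<i4k']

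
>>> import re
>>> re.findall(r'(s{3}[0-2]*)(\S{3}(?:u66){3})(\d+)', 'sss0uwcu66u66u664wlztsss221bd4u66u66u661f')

[('sss0', 'uwcu66u66u66', '4'), ('sss221', 'bd4u66u66u66', '1')]

This matches exactly 3 of the literal 's', then zero or more of a character in [0-2] (captured); then exactly 3 of a non-whitespace character, then the literal 'u66' repeated 3 times (captured); then one or more of a digit (captured).
Matches: at [0:17] match 'sss0uwcu66u66u664', groups = ('sss0', 'uwcu66u66u66', '4'); at [21:40] match 'sss221bd4u66u66u661', groups = ('sss221', 'bd4u66u66u66', '1').
Multiple groups make `findall` return tuples — one 3-tuple for each match.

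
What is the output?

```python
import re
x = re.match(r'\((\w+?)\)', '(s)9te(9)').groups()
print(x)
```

`re.match` only tries the pattern at the start of the string.
The match spans [0:3] → '(s)'.
Captured: group 1 = 's'.

('s',)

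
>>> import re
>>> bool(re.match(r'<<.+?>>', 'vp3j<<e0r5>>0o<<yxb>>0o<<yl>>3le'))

False

`re.match` only tries the pattern at the start of the string.
Here the pattern fails at index 0, so the call returns None, and `bool(None)` is False.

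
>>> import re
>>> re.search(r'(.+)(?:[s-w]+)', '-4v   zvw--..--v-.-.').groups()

The pattern matches one or more of any character (captured); then one or more of a character in [s-w] (non-capturing group).
`re.search` scans for the first position where the pattern succeeds.
The match spans [0:16] → '-4v   zvw--..--v'.
Captured: group 1 = '-4v   zvw--..--'.

('-4v   zvw--..--',)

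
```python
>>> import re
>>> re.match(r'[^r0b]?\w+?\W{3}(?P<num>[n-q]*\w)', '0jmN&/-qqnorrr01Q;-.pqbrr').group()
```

'0jmN&/-qqnor'

`re.match` won't scan ahead — the pattern has to work from the very first character.
The match spans [0:12] → '0jmN&/-qqnor'.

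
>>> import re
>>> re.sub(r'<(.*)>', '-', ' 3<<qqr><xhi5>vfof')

' 3-vfof'

`sub` substitutes '-' at each match site.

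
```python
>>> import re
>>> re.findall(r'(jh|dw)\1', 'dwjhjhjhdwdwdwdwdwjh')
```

A backreference is literal: `\1` must see the identical characters the first group matched.
`findall` collects group 1 from each match (3 total).

['jh', 'dw', 'dw']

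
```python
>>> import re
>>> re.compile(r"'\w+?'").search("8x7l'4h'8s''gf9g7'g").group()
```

`search` walks the string left to right and returns the first match it finds.
The match spans [4:8] → "'4h'".

"'4h'"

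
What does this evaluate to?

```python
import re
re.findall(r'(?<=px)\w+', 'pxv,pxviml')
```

['v', 'viml']

The `(?=…)`/`(?<=…)` assertion just peeks at neighbouring text; it doesn't advance the match position.
Scanning left to right: at [2:3] → 'v'; at [6:10] → 'viml'.
No capturing groups, so `findall` returns the 2 full match strings.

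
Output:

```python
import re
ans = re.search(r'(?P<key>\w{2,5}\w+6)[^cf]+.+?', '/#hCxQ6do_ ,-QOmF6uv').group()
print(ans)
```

Pattern: 2 to 5 of a word character, then one or more of a word character, then the literal '6' (captured as 'key'); then one or more of any character except [cf], then one or more of any character (lazy).
The match spans [2:20] → 'hCxQ6do_ ,-QOmF6uv'.

hCxQ6do_ ,-QOmF6uv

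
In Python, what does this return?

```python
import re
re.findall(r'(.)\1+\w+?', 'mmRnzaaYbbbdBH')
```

['m', 'a', 'b']

A backreference is literal: `\1` must see the identical characters the first group matched.
Scanning left to right: at [0:3] match 'mmR', group 1 = 'm'; at [5:8] match 'aaY', group 1 = 'a'; at [8:12] match 'bbbd', group 1 = 'b'.
`findall` collects group 1 from each match (3 total).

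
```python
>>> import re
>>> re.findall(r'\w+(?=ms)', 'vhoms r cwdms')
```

['vho', 'cwd']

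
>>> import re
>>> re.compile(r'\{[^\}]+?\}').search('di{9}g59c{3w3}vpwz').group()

The match spans [2:5] → '{9}'.

'{9}'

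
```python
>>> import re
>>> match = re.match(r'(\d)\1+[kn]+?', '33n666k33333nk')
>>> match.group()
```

'33n'

`re.match` won't scan ahead — the pattern has to work from the very first character.
The match spans [0:3] → '33n'.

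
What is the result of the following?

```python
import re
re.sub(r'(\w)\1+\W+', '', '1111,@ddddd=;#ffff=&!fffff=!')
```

''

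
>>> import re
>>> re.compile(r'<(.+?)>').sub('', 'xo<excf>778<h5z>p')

'xo778p'

A `+?`/`*?`/`{m,n}?` starts at its minimum and grows only as far as needed for what follows to match.
Matches: at [2:8] → '<excf>'; at [11:16] → '<h5z>'.
`sub` substitutes '' at each match site.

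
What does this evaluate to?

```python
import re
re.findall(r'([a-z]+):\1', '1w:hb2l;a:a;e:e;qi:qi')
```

After group 1 captures some text, `\1` only succeeds where that same text appears again.
Matches: at [8:11] match 'a:a', group 1 = 'a'; at [12:15] match 'e:e', group 1 = 'e'; at [16:21] match 'qi:qi', group 1 = 'qi'.
One capturing group, so `findall` returns just the captured substring from each match — 3 in all.

['a', 'e', 'qi']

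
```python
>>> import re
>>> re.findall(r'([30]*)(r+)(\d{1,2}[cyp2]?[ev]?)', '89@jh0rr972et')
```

[('0', 'rr', '972e')]

With 3 capturing groups, `findall` returns a 3-tuple per match.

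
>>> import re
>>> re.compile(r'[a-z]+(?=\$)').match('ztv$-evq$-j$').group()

'ztv'

Because the assertion is zero-width, the text it checks is not consumed and won't appear in the result.
With `match`, the pattern is implicitly anchored at the beginning.
The match spans [0:3] → 'ztv'.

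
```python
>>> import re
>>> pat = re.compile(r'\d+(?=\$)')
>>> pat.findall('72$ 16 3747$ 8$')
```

['72', '3747', '8']

The positive lookaround only admits positions where the adjacent text matches; those characters stay outside the span.
Walking the string: at [0:2] → '72'; at [7:11] → '3747'; at [13:14] → '8'.
No capturing groups, so `findall` returns the 3 full match strings.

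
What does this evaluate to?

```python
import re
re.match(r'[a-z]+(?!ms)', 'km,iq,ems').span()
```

(0, 2)

The negative lookaround is zero-width — it rules out positions where the adjacent text would match, without consuming anything.
`match` is anchored at position 0; if the pattern doesn't fit there, it returns None.
The match spans [0:2] → 'km'.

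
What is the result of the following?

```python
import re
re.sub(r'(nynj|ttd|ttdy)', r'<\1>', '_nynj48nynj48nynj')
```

`\1` in the replacement pulls in group 1's text for each match.

'_<nynj>48<nynj>48<nynj>'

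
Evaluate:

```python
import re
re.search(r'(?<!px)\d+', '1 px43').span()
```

The negative lookahead/lookbehind blocks any match where the forbidden context is present.
`re.search` tries every starting position until one works.
The match spans [0:1] → '1'.

(0, 1)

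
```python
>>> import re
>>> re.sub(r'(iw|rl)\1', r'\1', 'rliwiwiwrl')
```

'rliwiwrl'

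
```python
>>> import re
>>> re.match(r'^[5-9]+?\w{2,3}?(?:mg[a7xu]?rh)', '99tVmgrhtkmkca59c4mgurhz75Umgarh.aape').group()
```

`re.match` won't scan ahead — the pattern has to work from the very first character.
The match spans [0:8] → '99tVmgrh'.

'99tVmgrh'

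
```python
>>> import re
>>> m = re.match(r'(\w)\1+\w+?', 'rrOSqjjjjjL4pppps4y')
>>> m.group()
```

`\1` is not a pattern — it's the concrete string captured by group 1, re-applied verbatim.
`re.match` only tries the pattern at the start of the string.
The match spans [0:3] → 'rrO'.
Captured: group 1 = 'r'.

'rrO'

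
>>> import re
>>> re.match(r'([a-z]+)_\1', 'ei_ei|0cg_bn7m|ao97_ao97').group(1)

'ei'

The match spans [0:5] → 'ei_ei'.
Captured: group 1 = 'ei'.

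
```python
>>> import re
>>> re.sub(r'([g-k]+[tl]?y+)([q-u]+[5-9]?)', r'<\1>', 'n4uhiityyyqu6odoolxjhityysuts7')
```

The pattern matches one or more of a character in [g-k], then optionally one of [tl], then one or more of the literal 'y' (captured); then one or more of a character in [q-u], then optionally a character in [5-9] (captured).
Matches: at [3:13] → 'hiityyyqu6'; at [19:30] → 'jhityysuts7'.
The replacement refers to a captured group, so each match is rewritten using its own captured text.

'n4u<hiityyy>odoolx<jhityy>'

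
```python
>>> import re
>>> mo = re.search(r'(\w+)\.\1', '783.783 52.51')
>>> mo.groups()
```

('783',)

After group 1 captures some text, `\1` only succeeds where that same text appears again.
`re.search` scans for the first position where the pattern succeeds.
The match spans [0:7] → '783.783'.
Captured: group 1 = '783'.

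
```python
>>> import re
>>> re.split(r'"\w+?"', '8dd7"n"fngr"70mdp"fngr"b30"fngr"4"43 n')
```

['8dd7', 'fngr', 'fngr', 'fngr', '43 n']

The string is cut at each match, leaving 5 pieces.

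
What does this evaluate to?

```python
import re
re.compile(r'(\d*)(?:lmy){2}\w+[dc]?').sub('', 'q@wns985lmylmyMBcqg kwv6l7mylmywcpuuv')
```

'q@wns kwv6l7mylmywcpuuv'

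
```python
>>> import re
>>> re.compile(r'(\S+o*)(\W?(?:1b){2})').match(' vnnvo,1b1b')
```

None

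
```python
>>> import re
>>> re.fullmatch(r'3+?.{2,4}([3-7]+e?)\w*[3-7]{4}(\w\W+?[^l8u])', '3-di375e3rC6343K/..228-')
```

None

This matches one or more of a literal '3' (lazy), then 2 to 4 of any character; then one or more of a character in [3-7], then optionally the literal 'e' (captured); then zero or more of a word character, then exactly 4 of a character in [3-7]; then a word character, then one or more of a non-word character (lazy), then any character except [l8u] (captured).
`re.fullmatch` is like wrapping the pattern in `^…$` (in single-line mode).
Here there's no way to consume every character, so the call returns None.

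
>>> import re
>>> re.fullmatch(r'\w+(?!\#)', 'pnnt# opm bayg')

None

`fullmatch` succeeds only if the pattern covers the string from start to end.
Here the string isn't matched end-to-end, so the call returns None.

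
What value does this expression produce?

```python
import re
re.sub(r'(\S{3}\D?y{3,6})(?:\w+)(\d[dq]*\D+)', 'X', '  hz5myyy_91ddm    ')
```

This matches exactly 3 of a non-whitespace character, then optionally a non-digit, then 3 to 6 of a literal 'y' (captured); then one or more of a word character (non-capturing group); then a digit, then zero or more of one of [dq], then one or more of a non-digit (captured).
Matches: at [2:19] → 'hz5myyy_91ddm    '.
Each match is replaced by 'X'.

'  X'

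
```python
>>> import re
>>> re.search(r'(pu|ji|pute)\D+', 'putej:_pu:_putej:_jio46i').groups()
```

Branches in `(...|...)` are attempted left-to-right; the first branch that allows the whole pattern to succeed is taken.
`search` walks the string left to right and returns the first match it finds.
The match spans [0:21] → 'putej:_pu:_putej:_jio'.
Captured: group 1 = 'pu'.

('pu',)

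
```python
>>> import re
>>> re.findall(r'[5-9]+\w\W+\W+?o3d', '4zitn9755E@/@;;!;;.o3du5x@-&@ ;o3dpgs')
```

['9755E@/@;;!;;.o3d', '5x@-&@ ;o3d']

This matches one or more of a character in [5-9], then a word character, then one or more of a non-word character; then one or more of a non-word character (lazy), then the literal 'o3d'.
Scanning left to right: at [5:22] → '9755E@/@;;!;;.o3d'; at [23:34] → '5x@-&@ ;o3d'.
With no groups in the pattern, `findall` gives back each whole match — 2 here.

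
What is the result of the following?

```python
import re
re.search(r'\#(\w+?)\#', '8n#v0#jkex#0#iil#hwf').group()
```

'#v0#'

Unlike `match`, `search` isn't anchored — it looks for the pattern anywhere in the string.
The match spans [2:6] → '#v0#'.
Captured: group 1 = 'v0'.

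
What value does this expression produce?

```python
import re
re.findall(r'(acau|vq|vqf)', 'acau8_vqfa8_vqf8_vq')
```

The regex engine tests alternatives in the order written; an earlier branch that matches wins even if a later one would match more.
Scanning left to right: at [0:4] match 'acau', group 1 = 'acau'; at [6:8] match 'vq', group 1 = 'vq'; at [12:14] match 'vq', group 1 = 'vq'; at [17:19] match 'vq', group 1 = 'vq'.
One capturing group, so `findall` returns just the captured substring from each match — 4 in all.

['acau', 'vq', 'vq', 'vq']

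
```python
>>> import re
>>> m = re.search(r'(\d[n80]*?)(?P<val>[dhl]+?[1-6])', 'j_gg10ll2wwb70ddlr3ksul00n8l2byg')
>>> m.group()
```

'10ll2'

This matches a digit, then zero or more of one of [n80] (lazy) (captured); then one or more of one of [dhl] (lazy), then a character in [1-6] (captured as 'val').
The match spans [4:9] → '10ll2'.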